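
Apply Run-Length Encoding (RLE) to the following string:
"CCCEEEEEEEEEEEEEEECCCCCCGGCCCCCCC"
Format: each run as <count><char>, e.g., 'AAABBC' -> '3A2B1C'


Scanning runs left to right:
  i=0: run of 'C' x 3 -> '3C'
  i=3: run of 'E' x 15 -> '15E'
  i=18: run of 'C' x 6 -> '6C'
  i=24: run of 'G' x 2 -> '2G'
  i=26: run of 'C' x 7 -> '7C'

RLE = 3C15E6C2G7C


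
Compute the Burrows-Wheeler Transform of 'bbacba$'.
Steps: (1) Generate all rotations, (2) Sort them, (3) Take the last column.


Rotations (sorted):
  0: $bbacba -> last char: a
  1: a$bbacb -> last char: b
  2: acba$bb -> last char: b
  3: ba$bbac -> last char: c
  4: bacba$b -> last char: b
  5: bbacba$ -> last char: $
  6: cba$bba -> last char: a


BWT = abbcb$a


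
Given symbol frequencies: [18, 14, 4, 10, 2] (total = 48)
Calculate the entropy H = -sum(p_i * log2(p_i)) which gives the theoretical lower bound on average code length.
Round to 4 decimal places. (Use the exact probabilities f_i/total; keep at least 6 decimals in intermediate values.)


Per-symbol terms -p_i * log2(p_i) with p_i = f_i/48:
  p = 18/48 = 0.375000: log2(p) = -1.415037, -p*log2(p) = 0.530639
  p = 14/48 = 0.291667: log2(p) = -1.777608, -p*log2(p) = 0.518469
  p = 4/48 = 0.083333: log2(p) = -3.584963, -p*log2(p) = 0.298747
  p = 10/48 = 0.208333: log2(p) = -2.263034, -p*log2(p) = 0.471466
  p = 2/48 = 0.041667: log2(p) = -4.584963, -p*log2(p) = 0.191040
H = 0.530639 + 0.518469 + 0.298747 + 0.471466 + 0.191040 = 2.010361

H = 2.0104 bits/symbol


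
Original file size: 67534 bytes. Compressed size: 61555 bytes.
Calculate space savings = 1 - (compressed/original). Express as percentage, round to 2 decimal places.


ratio = compressed/original = 61555/67534 = 0.911467
savings = 1 - ratio = 1 - 0.911467 = 0.088533
as a percentage: 0.088533 * 100 = 8.85%

Space savings = 1 - 61555/67534 = 8.85%


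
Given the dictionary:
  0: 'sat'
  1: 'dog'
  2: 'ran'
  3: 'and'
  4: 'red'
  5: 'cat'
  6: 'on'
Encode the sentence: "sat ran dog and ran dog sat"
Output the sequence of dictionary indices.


Look up each word in the dictionary:
  'sat' -> 0
  'ran' -> 2
  'dog' -> 1
  'and' -> 3
  'ran' -> 2
  'dog' -> 1
  'sat' -> 0

Encoded: [0, 2, 1, 3, 2, 1, 0]


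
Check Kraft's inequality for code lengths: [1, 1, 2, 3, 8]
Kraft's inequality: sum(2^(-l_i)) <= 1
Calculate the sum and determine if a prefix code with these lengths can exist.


Sum = 2^(-1) + 2^(-1) + 2^(-2) + 2^(-3) + 2^(-8)
    = 0.5 + 0.5 + 0.25 + 0.125 + 0.00390625
    = 353/256 = 1.37890625
Since 1.37890625 > 1, Kraft's inequality is NOT satisfied.
A prefix code with these lengths CANNOT exist.

Kraft sum = 1.37890625. Not satisfied.


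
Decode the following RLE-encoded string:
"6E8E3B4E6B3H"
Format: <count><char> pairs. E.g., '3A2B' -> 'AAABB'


Expanding each <count><char> pair:
  6E -> 'EEEEEE'
  8E -> 'EEEEEEEE'
  3B -> 'BBB'
  4E -> 'EEEE'
  6B -> 'BBBBBB'
  3H -> 'HHH'

Decoded = EEEEEEEEEEEEEEBBBEEEEBBBBBBHHH


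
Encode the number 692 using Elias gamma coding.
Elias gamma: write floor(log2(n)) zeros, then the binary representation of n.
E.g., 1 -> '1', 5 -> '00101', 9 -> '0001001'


num_bits = floor(log2(692)) + 1 = 10
leading_zeros = num_bits - 1 = 9
binary(692) = 1010110100

Elias gamma(692) = '000000000' + '1010110100' = 0000000001010110100 (19 bits)


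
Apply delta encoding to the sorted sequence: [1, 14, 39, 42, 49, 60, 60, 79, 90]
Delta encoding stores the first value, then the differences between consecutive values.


First value: 1
Deltas:
  14 - 1 = 13
  39 - 14 = 25
  42 - 39 = 3
  49 - 42 = 7
  60 - 49 = 11
  60 - 60 = 0
  79 - 60 = 19
  90 - 79 = 11


Delta encoded: [1, 13, 25, 3, 7, 11, 0, 19, 11]


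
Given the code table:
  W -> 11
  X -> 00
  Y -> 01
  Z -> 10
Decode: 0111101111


Decoding:
01 -> Y
11 -> W
10 -> Z
11 -> W
11 -> W


Result: YWZWW


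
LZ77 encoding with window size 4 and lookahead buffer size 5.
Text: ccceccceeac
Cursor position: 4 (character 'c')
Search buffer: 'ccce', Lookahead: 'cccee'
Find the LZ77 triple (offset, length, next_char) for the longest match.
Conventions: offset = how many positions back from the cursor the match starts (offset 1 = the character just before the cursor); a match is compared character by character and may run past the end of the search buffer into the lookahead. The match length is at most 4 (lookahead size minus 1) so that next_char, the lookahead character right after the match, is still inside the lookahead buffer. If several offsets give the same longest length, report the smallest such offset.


Try each offset into the search buffer:
  offset=1 (pos 3, char 'e'): match length 0
  offset=2 (pos 2, char 'c'): match length 1
  offset=3 (pos 1, char 'c'): match length 2
  offset=4 (pos 0, char 'c'): match length 4
Longest match has length 4 at offset 4.
next_char = character at position 4 + 4 = 8 -> 'e'

Best match: offset=4, length=4 (matching 'ccce' starting at position 0)
LZ77 triple: (4, 4, 'e')


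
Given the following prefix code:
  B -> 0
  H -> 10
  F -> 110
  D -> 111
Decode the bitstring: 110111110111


Decoding step by step:
Bits 110 -> F
Bits 111 -> D
Bits 110 -> F
Bits 111 -> D


Decoded message: FDFD


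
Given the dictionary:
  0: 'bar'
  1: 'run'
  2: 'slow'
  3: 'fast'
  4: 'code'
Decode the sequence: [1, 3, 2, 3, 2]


Look up each index in the dictionary:
  1 -> 'run'
  3 -> 'fast'
  2 -> 'slow'
  3 -> 'fast'
  2 -> 'slow'

Decoded: "run fast slow fast slow"


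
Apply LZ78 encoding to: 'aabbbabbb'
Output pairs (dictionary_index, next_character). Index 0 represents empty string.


LZ78 encoding steps:
Dictionary: {0: ''}
Step 1: w='' (idx 0), next='a' -> output (0, 'a'), add 'a' as idx 1
Step 2: w='a' (idx 1), next='b' -> output (1, 'b'), add 'ab' as idx 2
Step 3: w='' (idx 0), next='b' -> output (0, 'b'), add 'b' as idx 3
Step 4: w='b' (idx 3), next='a' -> output (3, 'a'), add 'ba' as idx 4
Step 5: w='b' (idx 3), next='b' -> output (3, 'b'), add 'bb' as idx 5
Step 6: w='b' (idx 3), end of input -> output (3, '')


Encoded: [(0, 'a'), (1, 'b'), (0, 'b'), (3, 'a'), (3, 'b'), (3, '')]


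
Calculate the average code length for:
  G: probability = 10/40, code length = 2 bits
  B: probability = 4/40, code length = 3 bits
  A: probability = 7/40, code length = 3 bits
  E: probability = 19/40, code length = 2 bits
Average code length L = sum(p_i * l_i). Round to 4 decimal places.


Weighted contributions p_i * l_i:
  G: (10/40) * 2 = 20/40
  B: (4/40) * 3 = 12/40
  A: (7/40) * 3 = 21/40
  E: (19/40) * 2 = 38/40
Sum = (20 + 12 + 21 + 38)/40 = 91/40

L = 91/40 = 2.2750 bits/symbol


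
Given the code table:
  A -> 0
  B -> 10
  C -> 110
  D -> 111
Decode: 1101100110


Decoding:
110 -> C
110 -> C
0 -> A
110 -> C


Result: CCAC


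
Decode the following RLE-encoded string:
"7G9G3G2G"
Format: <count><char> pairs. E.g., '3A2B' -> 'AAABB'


Expanding each <count><char> pair:
  7G -> 'GGGGGGG'
  9G -> 'GGGGGGGGG'
  3G -> 'GGG'
  2G -> 'GG'

Decoded = GGGGGGGGGGGGGGGGGGGGG


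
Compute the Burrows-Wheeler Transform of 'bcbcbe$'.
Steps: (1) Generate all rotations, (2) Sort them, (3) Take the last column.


Rotations (sorted):
  0: $bcbcbe -> last char: e
  1: bcbcbe$ -> last char: $
  2: bcbe$bc -> last char: c
  3: be$bcbc -> last char: c
  4: cbcbe$b -> last char: b
  5: cbe$bcb -> last char: b
  6: e$bcbcb -> last char: b


BWT = e$ccbbb


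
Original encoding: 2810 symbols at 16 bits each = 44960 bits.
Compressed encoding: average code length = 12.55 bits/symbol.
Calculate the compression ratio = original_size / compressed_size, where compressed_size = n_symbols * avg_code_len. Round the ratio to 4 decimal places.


original_size = n_symbols * orig_bits = 2810 * 16 = 44960 bits
compressed_size = n_symbols * avg_code_len = 2810 * 12.55 = 35265.5 bits
ratio = original_size / compressed_size = 44960 / 35265.5 = 1.2749

Compression ratio = 1.2749


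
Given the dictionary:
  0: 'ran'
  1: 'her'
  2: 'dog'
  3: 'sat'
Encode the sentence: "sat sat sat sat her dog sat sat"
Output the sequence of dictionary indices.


Look up each word in the dictionary:
  'sat' -> 3
  'sat' -> 3
  'sat' -> 3
  'sat' -> 3
  'her' -> 1
  'dog' -> 2
  'sat' -> 3
  'sat' -> 3

Encoded: [3, 3, 3, 3, 1, 2, 3, 3]


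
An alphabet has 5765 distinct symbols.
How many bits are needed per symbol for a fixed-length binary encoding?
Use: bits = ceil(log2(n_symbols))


log2(5765) = 12.4931
Bracket: 2^12 = 4096 < 5765 <= 2^13 = 8192
So ceil(log2(5765)) = 13

bits = ceil(log2(5765)) = ceil(12.4931) = 13 bits


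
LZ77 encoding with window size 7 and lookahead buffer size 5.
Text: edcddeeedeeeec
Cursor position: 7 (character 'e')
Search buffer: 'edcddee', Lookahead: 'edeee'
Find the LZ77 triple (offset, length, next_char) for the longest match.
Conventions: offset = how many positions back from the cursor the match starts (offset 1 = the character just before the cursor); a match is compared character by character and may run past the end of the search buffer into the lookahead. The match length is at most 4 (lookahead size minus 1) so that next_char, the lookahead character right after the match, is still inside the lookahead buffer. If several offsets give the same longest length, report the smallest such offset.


Try each offset into the search buffer:
  offset=1 (pos 6, char 'e'): match length 1
  offset=2 (pos 5, char 'e'): match length 1
  offset=3 (pos 4, char 'd'): match length 0
  offset=4 (pos 3, char 'd'): match length 0
  offset=5 (pos 2, char 'c'): match length 0
  offset=6 (pos 1, char 'd'): match length 0
  offset=7 (pos 0, char 'e'): match length 2
Longest match has length 2 at offset 7.
next_char = character at position 7 + 2 = 9 -> 'e'

Best match: offset=7, length=2 (matching 'ed' starting at position 0)
LZ77 triple: (7, 2, 'e')


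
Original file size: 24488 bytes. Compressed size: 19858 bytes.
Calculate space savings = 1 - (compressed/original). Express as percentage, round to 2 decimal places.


ratio = compressed/original = 19858/24488 = 0.810928
savings = 1 - ratio = 1 - 0.810928 = 0.189072
as a percentage: 0.189072 * 100 = 18.91%

Space savings = 1 - 19858/24488 = 18.91%


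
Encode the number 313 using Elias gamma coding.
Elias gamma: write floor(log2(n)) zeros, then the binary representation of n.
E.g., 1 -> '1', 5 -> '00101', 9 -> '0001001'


num_bits = floor(log2(313)) + 1 = 9
leading_zeros = num_bits - 1 = 8
binary(313) = 100111001

Elias gamma(313) = '00000000' + '100111001' = 00000000100111001 (17 bits)


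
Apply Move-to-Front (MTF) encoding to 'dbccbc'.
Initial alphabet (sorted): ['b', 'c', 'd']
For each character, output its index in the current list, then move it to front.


MTF encoding:
'd': index 2 in ['b', 'c', 'd'] -> ['d', 'b', 'c']
'b': index 1 in ['d', 'b', 'c'] -> ['b', 'd', 'c']
'c': index 2 in ['b', 'd', 'c'] -> ['c', 'b', 'd']
'c': index 0 in ['c', 'b', 'd'] -> ['c', 'b', 'd']
'b': index 1 in ['c', 'b', 'd'] -> ['b', 'c', 'd']
'c': index 1 in ['b', 'c', 'd'] -> ['c', 'b', 'd']


Output: [2, 1, 2, 0, 1, 1]


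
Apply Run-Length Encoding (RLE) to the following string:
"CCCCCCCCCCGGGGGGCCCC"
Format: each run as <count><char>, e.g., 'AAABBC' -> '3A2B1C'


Scanning runs left to right:
  i=0: run of 'C' x 10 -> '10C'
  i=10: run of 'G' x 6 -> '6G'
  i=16: run of 'C' x 4 -> '4C'

RLE = 10C6G4C


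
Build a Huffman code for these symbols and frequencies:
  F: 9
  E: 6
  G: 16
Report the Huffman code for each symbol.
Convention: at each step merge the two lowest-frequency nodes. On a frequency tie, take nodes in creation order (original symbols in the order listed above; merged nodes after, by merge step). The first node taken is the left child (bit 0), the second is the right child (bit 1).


Huffman tree construction:
Step 1: Merge E(6) + F(9) = 15
Step 2: Merge (E+F)(15) + G(16) = 31
Read each symbol's code off the tree from the root (left child = 0, right child = 1).

Codes:
  F: 01 (length 2)
  E: 00 (length 2)
  G: 1 (length 1)
Average code length: 46/31 = 1.4839 bits/symbol


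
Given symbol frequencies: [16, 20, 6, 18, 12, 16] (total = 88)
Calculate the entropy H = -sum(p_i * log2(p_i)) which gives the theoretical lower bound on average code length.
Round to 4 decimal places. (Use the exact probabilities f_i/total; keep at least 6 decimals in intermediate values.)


Per-symbol terms -p_i * log2(p_i) with p_i = f_i/88:
  p = 16/88 = 0.181818: log2(p) = -2.459432, -p*log2(p) = 0.447169
  p = 20/88 = 0.227273: log2(p) = -2.137504, -p*log2(p) = 0.485796
  p = 6/88 = 0.068182: log2(p) = -3.874469, -p*log2(p) = 0.264168
  p = 18/88 = 0.204545: log2(p) = -2.289507, -p*log2(p) = 0.468308
  p = 12/88 = 0.136364: log2(p) = -2.874469, -p*log2(p) = 0.391973
  p = 16/88 = 0.181818: log2(p) = -2.459432, -p*log2(p) = 0.447169
H = 0.447169 + 0.485796 + 0.264168 + 0.468308 + 0.391973 + 0.447169 = 2.504583

H = 2.5046 bits/symbol


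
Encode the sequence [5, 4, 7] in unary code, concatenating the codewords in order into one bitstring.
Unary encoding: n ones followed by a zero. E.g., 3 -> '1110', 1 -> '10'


Encode each number as n ones followed by a terminating 0:
  5 -> 111110 (6 bits)
  4 -> 11110 (5 bits)
  7 -> 11111110 (8 bits)
Total length = 6 + 5 + 8 = 19 bits.

Unary([5, 4, 7]) = 1111101111011111110 (19 bits)


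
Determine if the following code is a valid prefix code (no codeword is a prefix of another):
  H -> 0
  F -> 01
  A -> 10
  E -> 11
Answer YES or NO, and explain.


Checking each pair (does one codeword prefix another?):
  H='0' vs F='01': prefix -- VIOLATION

NO -- this is NOT a valid prefix code. H (0) is a prefix of F (01).


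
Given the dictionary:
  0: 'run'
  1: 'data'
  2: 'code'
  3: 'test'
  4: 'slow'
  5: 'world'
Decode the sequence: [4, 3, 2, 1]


Look up each index in the dictionary:
  4 -> 'slow'
  3 -> 'test'
  2 -> 'code'
  1 -> 'data'

Decoded: "slow test code data"


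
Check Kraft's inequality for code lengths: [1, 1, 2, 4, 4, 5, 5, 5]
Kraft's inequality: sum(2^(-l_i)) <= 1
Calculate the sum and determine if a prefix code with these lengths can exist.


Sum = 2^(-1) + 2^(-1) + 2^(-2) + 2^(-4) + 2^(-4) + 2^(-5) + 2^(-5) + 2^(-5)
    = 0.5 + 0.5 + 0.25 + 0.0625 + 0.0625 + 0.03125 + 0.03125 + 0.03125
    = 47/32 = 1.46875
Since 1.46875 > 1, Kraft's inequality is NOT satisfied.
A prefix code with these lengths CANNOT exist.

Kraft sum = 1.46875. Not satisfied.


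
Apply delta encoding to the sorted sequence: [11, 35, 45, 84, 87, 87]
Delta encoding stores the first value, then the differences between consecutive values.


First value: 11
Deltas:
  35 - 11 = 24
  45 - 35 = 10
  84 - 45 = 39
  87 - 84 = 3
  87 - 87 = 0


Delta encoded: [11, 24, 10, 39, 3, 0]


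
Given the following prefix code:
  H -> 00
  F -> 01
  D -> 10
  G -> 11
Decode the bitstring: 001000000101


Decoding step by step:
Bits 00 -> H
Bits 10 -> D
Bits 00 -> H
Bits 00 -> H
Bits 01 -> F
Bits 01 -> F


Decoded message: HDHHFF


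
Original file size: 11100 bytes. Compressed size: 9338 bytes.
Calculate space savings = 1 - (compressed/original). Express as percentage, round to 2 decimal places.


ratio = compressed/original = 9338/11100 = 0.841261
savings = 1 - ratio = 1 - 0.841261 = 0.158739
as a percentage: 0.158739 * 100 = 15.87%

Space savings = 1 - 9338/11100 = 15.87%


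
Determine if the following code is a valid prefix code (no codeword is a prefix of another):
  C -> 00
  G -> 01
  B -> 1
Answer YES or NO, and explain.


Checking each pair (does one codeword prefix another?):
  C='00' vs G='01': no prefix
  C='00' vs B='1': no prefix
  G='01' vs C='00': no prefix
  G='01' vs B='1': no prefix
  B='1' vs C='00': no prefix
  B='1' vs G='01': no prefix
No violation found over all pairs.

YES -- this is a valid prefix code. No codeword is a prefix of any other codeword.


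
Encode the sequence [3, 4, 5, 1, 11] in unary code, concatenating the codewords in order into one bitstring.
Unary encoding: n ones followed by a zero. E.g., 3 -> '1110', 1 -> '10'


Encode each number as n ones followed by a terminating 0:
  3 -> 1110 (4 bits)
  4 -> 11110 (5 bits)
  5 -> 111110 (6 bits)
  1 -> 10 (2 bits)
  11 -> 111111111110 (12 bits)
Total length = 4 + 5 + 6 + 2 + 12 = 29 bits.

Unary([3, 4, 5, 1, 11]) = 11101111011111010111111111110 (29 bits)


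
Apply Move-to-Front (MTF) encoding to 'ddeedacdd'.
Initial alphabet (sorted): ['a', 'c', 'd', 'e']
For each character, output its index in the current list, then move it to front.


MTF encoding:
'd': index 2 in ['a', 'c', 'd', 'e'] -> ['d', 'a', 'c', 'e']
'd': index 0 in ['d', 'a', 'c', 'e'] -> ['d', 'a', 'c', 'e']
'e': index 3 in ['d', 'a', 'c', 'e'] -> ['e', 'd', 'a', 'c']
'e': index 0 in ['e', 'd', 'a', 'c'] -> ['e', 'd', 'a', 'c']
'd': index 1 in ['e', 'd', 'a', 'c'] -> ['d', 'e', 'a', 'c']
'a': index 2 in ['d', 'e', 'a', 'c'] -> ['a', 'd', 'e', 'c']
'c': index 3 in ['a', 'd', 'e', 'c'] -> ['c', 'a', 'd', 'e']
'd': index 2 in ['c', 'a', 'd', 'e'] -> ['d', 'c', 'a', 'e']
'd': index 0 in ['d', 'c', 'a', 'e'] -> ['d', 'c', 'a', 'e']


Output: [2, 0, 3, 0, 1, 2, 3, 2, 0]


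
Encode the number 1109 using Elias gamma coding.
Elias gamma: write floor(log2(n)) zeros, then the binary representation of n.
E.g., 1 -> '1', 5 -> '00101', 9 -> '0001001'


num_bits = floor(log2(1109)) + 1 = 11
leading_zeros = num_bits - 1 = 10
binary(1109) = 10001010101

Elias gamma(1109) = '0000000000' + '10001010101' = 000000000010001010101 (21 bits)


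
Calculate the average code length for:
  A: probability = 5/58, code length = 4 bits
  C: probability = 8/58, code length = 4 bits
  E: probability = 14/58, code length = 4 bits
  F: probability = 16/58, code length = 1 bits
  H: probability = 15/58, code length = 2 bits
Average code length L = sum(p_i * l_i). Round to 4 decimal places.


Weighted contributions p_i * l_i:
  A: (5/58) * 4 = 20/58
  C: (8/58) * 4 = 32/58
  E: (14/58) * 4 = 56/58
  F: (16/58) * 1 = 16/58
  H: (15/58) * 2 = 30/58
Sum = (20 + 32 + 56 + 16 + 30)/58 = 154/58

L = 154/58 = 2.6552 bits/symbol


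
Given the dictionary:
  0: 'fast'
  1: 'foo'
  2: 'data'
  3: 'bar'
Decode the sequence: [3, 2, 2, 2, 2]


Look up each index in the dictionary:
  3 -> 'bar'
  2 -> 'data'
  2 -> 'data'
  2 -> 'data'
  2 -> 'data'

Decoded: "bar data data data data"


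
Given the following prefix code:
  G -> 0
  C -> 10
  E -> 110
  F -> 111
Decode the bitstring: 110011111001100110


Decoding step by step:
Bits 110 -> E
Bits 0 -> G
Bits 111 -> F
Bits 110 -> E
Bits 0 -> G
Bits 110 -> E
Bits 0 -> G
Bits 110 -> E


Decoded message: EGFEGEGE


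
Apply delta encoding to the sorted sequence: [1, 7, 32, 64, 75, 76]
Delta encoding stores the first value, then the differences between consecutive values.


First value: 1
Deltas:
  7 - 1 = 6
  32 - 7 = 25
  64 - 32 = 32
  75 - 64 = 11
  76 - 75 = 1


Delta encoded: [1, 6, 25, 32, 11, 1]


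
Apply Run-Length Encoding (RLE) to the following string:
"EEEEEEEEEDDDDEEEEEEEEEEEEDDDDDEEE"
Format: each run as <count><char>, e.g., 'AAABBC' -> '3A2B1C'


Scanning runs left to right:
  i=0: run of 'E' x 9 -> '9E'
  i=9: run of 'D' x 4 -> '4D'
  i=13: run of 'E' x 12 -> '12E'
  i=25: run of 'D' x 5 -> '5D'
  i=30: run of 'E' x 3 -> '3E'

RLE = 9E4D12E5D3E


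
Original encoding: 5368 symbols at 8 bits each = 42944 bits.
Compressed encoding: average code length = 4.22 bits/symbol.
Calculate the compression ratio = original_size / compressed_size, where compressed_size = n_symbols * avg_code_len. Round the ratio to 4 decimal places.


original_size = n_symbols * orig_bits = 5368 * 8 = 42944 bits
compressed_size = n_symbols * avg_code_len = 5368 * 4.22 = 22652.96 bits
ratio = original_size / compressed_size = 42944 / 22652.96 = 1.8957

Compression ratio = 1.8957


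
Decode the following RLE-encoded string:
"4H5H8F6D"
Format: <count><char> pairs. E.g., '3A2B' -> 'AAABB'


Expanding each <count><char> pair:
  4H -> 'HHHH'
  5H -> 'HHHHH'
  8F -> 'FFFFFFFF'
  6D -> 'DDDDDD'

Decoded = HHHHHHHHHFFFFFFFFDDDDDD


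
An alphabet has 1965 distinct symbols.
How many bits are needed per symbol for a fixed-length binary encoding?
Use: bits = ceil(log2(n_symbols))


log2(1965) = 10.9403
Bracket: 2^10 = 1024 < 1965 <= 2^11 = 2048
So ceil(log2(1965)) = 11

bits = ceil(log2(1965)) = ceil(10.9403) = 11 bits


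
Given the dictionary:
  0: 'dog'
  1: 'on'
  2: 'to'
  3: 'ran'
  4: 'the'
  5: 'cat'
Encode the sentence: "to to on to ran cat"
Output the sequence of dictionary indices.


Look up each word in the dictionary:
  'to' -> 2
  'to' -> 2
  'on' -> 1
  'to' -> 2
  'ran' -> 3
  'cat' -> 5

Encoded: [2, 2, 1, 2, 3, 5]


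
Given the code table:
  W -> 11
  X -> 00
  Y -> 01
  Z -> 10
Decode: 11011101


Decoding:
11 -> W
01 -> Y
11 -> W
01 -> Y


Result: WYWY


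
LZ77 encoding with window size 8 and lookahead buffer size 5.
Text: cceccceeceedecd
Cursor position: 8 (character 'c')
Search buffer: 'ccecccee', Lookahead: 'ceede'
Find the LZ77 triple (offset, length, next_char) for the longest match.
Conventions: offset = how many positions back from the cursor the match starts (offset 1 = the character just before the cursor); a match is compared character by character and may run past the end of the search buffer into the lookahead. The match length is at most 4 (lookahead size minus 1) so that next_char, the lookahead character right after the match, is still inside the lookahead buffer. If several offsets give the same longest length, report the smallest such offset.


Try each offset into the search buffer:
  offset=1 (pos 7, char 'e'): match length 0
  offset=2 (pos 6, char 'e'): match length 0
  offset=3 (pos 5, char 'c'): match length 3
  offset=4 (pos 4, char 'c'): match length 1
  offset=5 (pos 3, char 'c'): match length 1
  offset=6 (pos 2, char 'e'): match length 0
  offset=7 (pos 1, char 'c'): match length 2
  offset=8 (pos 0, char 'c'): match length 1
Longest match has length 3 at offset 3.
next_char = character at position 8 + 3 = 11 -> 'd'

Best match: offset=3, length=3 (matching 'cee' starting at position 5)
LZ77 triple: (3, 3, 'd')


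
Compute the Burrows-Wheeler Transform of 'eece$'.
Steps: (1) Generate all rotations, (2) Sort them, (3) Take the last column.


Rotations (sorted):
  0: $eece -> last char: e
  1: ce$ee -> last char: e
  2: e$eec -> last char: c
  3: ece$e -> last char: e
  4: eece$ -> last char: $


BWT = eece$


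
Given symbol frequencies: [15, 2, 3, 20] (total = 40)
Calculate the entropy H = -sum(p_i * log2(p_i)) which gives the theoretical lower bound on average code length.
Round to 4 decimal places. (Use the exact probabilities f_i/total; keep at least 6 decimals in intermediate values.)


Per-symbol terms -p_i * log2(p_i) with p_i = f_i/40:
  p = 15/40 = 0.375000: log2(p) = -1.415037, -p*log2(p) = 0.530639
  p = 2/40 = 0.050000: log2(p) = -4.321928, -p*log2(p) = 0.216096
  p = 3/40 = 0.075000: log2(p) = -3.736966, -p*log2(p) = 0.280272
  p = 20/40 = 0.500000: log2(p) = -1.000000, -p*log2(p) = 0.500000
H = 0.530639 + 0.216096 + 0.280272 + 0.500000 = 1.527007

H = 1.527 bits/symbol


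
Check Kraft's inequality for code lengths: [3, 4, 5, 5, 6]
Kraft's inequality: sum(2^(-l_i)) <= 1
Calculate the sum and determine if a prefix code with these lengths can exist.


Sum = 2^(-3) + 2^(-4) + 2^(-5) + 2^(-5) + 2^(-6)
    = 0.125 + 0.0625 + 0.03125 + 0.03125 + 0.015625
    = 17/64 = 0.265625
Since 0.265625 <= 1, Kraft's inequality IS satisfied.
A prefix code with these lengths CAN exist.

Kraft sum = 0.265625. Satisfied.


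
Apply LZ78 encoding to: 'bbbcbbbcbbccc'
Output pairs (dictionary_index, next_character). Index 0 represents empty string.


LZ78 encoding steps:
Dictionary: {0: ''}
Step 1: w='' (idx 0), next='b' -> output (0, 'b'), add 'b' as idx 1
Step 2: w='b' (idx 1), next='b' -> output (1, 'b'), add 'bb' as idx 2
Step 3: w='' (idx 0), next='c' -> output (0, 'c'), add 'c' as idx 3
Step 4: w='bb' (idx 2), next='b' -> output (2, 'b'), add 'bbb' as idx 4
Step 5: w='c' (idx 3), next='b' -> output (3, 'b'), add 'cb' as idx 5
Step 6: w='b' (idx 1), next='c' -> output (1, 'c'), add 'bc' as idx 6
Step 7: w='c' (idx 3), next='c' -> output (3, 'c'), add 'cc' as idx 7


Encoded: [(0, 'b'), (1, 'b'), (0, 'c'), (2, 'b'), (3, 'b'), (1, 'c'), (3, 'c')]


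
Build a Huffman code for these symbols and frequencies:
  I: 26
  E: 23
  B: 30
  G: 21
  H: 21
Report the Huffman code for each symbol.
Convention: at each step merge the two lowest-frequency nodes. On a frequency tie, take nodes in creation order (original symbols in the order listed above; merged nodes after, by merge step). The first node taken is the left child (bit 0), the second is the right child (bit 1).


Huffman tree construction:
Step 1: Merge G(21) + H(21) = 42
Step 2: Merge E(23) + I(26) = 49
Step 3: Merge B(30) + (G+H)(42) = 72
Step 4: Merge (E+I)(49) + (B+(G+H))(72) = 121
Read each symbol's code off the tree from the root (left child = 0, right child = 1).

Codes:
  I: 01 (length 2)
  E: 00 (length 2)
  B: 10 (length 2)
  G: 110 (length 3)
  H: 111 (length 3)
Average code length: 284/121 = 2.3471 bits/symbol


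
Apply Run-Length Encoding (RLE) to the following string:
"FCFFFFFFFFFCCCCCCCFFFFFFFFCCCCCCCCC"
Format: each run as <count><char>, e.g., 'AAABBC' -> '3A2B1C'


Scanning runs left to right:
  i=0: run of 'F' x 1 -> '1F'
  i=1: run of 'C' x 1 -> '1C'
  i=2: run of 'F' x 9 -> '9F'
  i=11: run of 'C' x 7 -> '7C'
  i=18: run of 'F' x 8 -> '8F'
  i=26: run of 'C' x 9 -> '9C'

RLE = 1F1C9F7C8F9C


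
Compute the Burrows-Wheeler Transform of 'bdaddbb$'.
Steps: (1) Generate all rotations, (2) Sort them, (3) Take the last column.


Rotations (sorted):
  0: $bdaddbb -> last char: b
  1: addbb$bd -> last char: d
  2: b$bdaddb -> last char: b
  3: bb$bdadd -> last char: d
  4: bdaddbb$ -> last char: $
  5: daddbb$b -> last char: b
  6: dbb$bdad -> last char: d
  7: ddbb$bda -> last char: a


BWT = bdbd$bda


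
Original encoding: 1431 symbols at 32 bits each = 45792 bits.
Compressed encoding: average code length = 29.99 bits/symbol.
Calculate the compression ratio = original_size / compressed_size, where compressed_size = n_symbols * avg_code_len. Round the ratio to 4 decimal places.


original_size = n_symbols * orig_bits = 1431 * 32 = 45792 bits
compressed_size = n_symbols * avg_code_len = 1431 * 29.99 = 42915.69 bits
ratio = original_size / compressed_size = 45792 / 42915.69 = 1.067

Compression ratio = 1.067


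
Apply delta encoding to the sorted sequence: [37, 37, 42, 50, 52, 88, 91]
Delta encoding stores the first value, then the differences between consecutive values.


First value: 37
Deltas:
  37 - 37 = 0
  42 - 37 = 5
  50 - 42 = 8
  52 - 50 = 2
  88 - 52 = 36
  91 - 88 = 3


Delta encoded: [37, 0, 5, 8, 2, 36, 3]


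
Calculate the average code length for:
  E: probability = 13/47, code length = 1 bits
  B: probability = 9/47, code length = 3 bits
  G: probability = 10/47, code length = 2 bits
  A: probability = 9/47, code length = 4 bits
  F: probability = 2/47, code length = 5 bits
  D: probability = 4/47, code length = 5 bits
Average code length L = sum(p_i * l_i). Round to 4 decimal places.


Weighted contributions p_i * l_i:
  E: (13/47) * 1 = 13/47
  B: (9/47) * 3 = 27/47
  G: (10/47) * 2 = 20/47
  A: (9/47) * 4 = 36/47
  F: (2/47) * 5 = 10/47
  D: (4/47) * 5 = 20/47
Sum = (13 + 27 + 20 + 36 + 10 + 20)/47 = 126/47

L = 126/47 = 2.6809 bits/symbol


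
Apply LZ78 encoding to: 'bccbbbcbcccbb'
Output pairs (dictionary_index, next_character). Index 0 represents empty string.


LZ78 encoding steps:
Dictionary: {0: ''}
Step 1: w='' (idx 0), next='b' -> output (0, 'b'), add 'b' as idx 1
Step 2: w='' (idx 0), next='c' -> output (0, 'c'), add 'c' as idx 2
Step 3: w='c' (idx 2), next='b' -> output (2, 'b'), add 'cb' as idx 3
Step 4: w='b' (idx 1), next='b' -> output (1, 'b'), add 'bb' as idx 4
Step 5: w='cb' (idx 3), next='c' -> output (3, 'c'), add 'cbc' as idx 5
Step 6: w='c' (idx 2), next='c' -> output (2, 'c'), add 'cc' as idx 6
Step 7: w='bb' (idx 4), end of input -> output (4, '')


Encoded: [(0, 'b'), (0, 'c'), (2, 'b'), (1, 'b'), (3, 'c'), (2, 'c'), (4, '')]


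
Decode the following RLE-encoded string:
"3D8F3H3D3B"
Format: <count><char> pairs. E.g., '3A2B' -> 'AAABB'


Expanding each <count><char> pair:
  3D -> 'DDD'
  8F -> 'FFFFFFFF'
  3H -> 'HHH'
  3D -> 'DDD'
  3B -> 'BBB'

Decoded = DDDFFFFFFFFHHHDDDBBB


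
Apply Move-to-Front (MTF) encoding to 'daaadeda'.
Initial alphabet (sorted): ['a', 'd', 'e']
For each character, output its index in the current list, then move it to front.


MTF encoding:
'd': index 1 in ['a', 'd', 'e'] -> ['d', 'a', 'e']
'a': index 1 in ['d', 'a', 'e'] -> ['a', 'd', 'e']
'a': index 0 in ['a', 'd', 'e'] -> ['a', 'd', 'e']
'a': index 0 in ['a', 'd', 'e'] -> ['a', 'd', 'e']
'd': index 1 in ['a', 'd', 'e'] -> ['d', 'a', 'e']
'e': index 2 in ['d', 'a', 'e'] -> ['e', 'd', 'a']
'd': index 1 in ['e', 'd', 'a'] -> ['d', 'e', 'a']
'a': index 2 in ['d', 'e', 'a'] -> ['a', 'd', 'e']


Output: [1, 1, 0, 0, 1, 2, 1, 2]


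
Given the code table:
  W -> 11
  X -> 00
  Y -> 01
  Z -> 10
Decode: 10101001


Decoding:
10 -> Z
10 -> Z
10 -> Z
01 -> Y


Result: ZZZY


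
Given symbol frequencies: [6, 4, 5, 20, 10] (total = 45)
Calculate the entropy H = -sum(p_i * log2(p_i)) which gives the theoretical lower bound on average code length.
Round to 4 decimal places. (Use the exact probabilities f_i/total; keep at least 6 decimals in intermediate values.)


Per-symbol terms -p_i * log2(p_i) with p_i = f_i/45:
  p = 6/45 = 0.133333: log2(p) = -2.906891, -p*log2(p) = 0.387585
  p = 4/45 = 0.088889: log2(p) = -3.491853, -p*log2(p) = 0.310387
  p = 5/45 = 0.111111: log2(p) = -3.169925, -p*log2(p) = 0.352214
  p = 20/45 = 0.444444: log2(p) = -1.169925, -p*log2(p) = 0.519967
  p = 10/45 = 0.222222: log2(p) = -2.169925, -p*log2(p) = 0.482206
H = 0.387585 + 0.310387 + 0.352214 + 0.519967 + 0.482206 = 2.052359

H = 2.0524 bits/symbol


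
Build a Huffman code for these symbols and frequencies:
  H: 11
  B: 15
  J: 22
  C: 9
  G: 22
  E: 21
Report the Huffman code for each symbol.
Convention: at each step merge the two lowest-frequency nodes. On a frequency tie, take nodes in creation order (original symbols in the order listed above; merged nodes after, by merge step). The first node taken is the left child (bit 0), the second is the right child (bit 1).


Huffman tree construction:
Step 1: Merge C(9) + H(11) = 20
Step 2: Merge B(15) + (C+H)(20) = 35
Step 3: Merge E(21) + J(22) = 43
Step 4: Merge G(22) + (B+(C+H))(35) = 57
Step 5: Merge (E+J)(43) + (G+(B+(C+H)))(57) = 100
Read each symbol's code off the tree from the root (left child = 0, right child = 1).

Codes:
  H: 1111 (length 4)
  B: 110 (length 3)
  J: 01 (length 2)
  C: 1110 (length 4)
  G: 10 (length 2)
  E: 00 (length 2)
Average code length: 255/100 = 2.5500 bits/symbol


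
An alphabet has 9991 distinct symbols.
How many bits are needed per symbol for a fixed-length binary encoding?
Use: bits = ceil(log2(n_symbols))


log2(9991) = 13.2864
Bracket: 2^13 = 8192 < 9991 <= 2^14 = 16384
So ceil(log2(9991)) = 14

bits = ceil(log2(9991)) = ceil(13.2864) = 14 bits


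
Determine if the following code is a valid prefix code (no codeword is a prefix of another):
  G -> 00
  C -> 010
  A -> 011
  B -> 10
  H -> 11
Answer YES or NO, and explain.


Checking each pair (does one codeword prefix another?):
  G='00' vs C='010': no prefix
  G='00' vs A='011': no prefix
  G='00' vs B='10': no prefix
  G='00' vs H='11': no prefix
  C='010' vs G='00': no prefix
  C='010' vs A='011': no prefix
  C='010' vs B='10': no prefix
  C='010' vs H='11': no prefix
  A='011' vs G='00': no prefix
  A='011' vs C='010': no prefix
  A='011' vs B='10': no prefix
  A='011' vs H='11': no prefix
  B='10' vs G='00': no prefix
  B='10' vs C='010': no prefix
  B='10' vs A='011': no prefix
  B='10' vs H='11': no prefix
  H='11' vs G='00': no prefix
  H='11' vs C='010': no prefix
  H='11' vs A='011': no prefix
  H='11' vs B='10': no prefix
No violation found over all pairs.

YES -- this is a valid prefix code. No codeword is a prefix of any other codeword.


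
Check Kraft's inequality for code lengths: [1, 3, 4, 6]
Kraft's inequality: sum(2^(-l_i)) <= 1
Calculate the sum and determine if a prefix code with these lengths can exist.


Sum = 2^(-1) + 2^(-3) + 2^(-4) + 2^(-6)
    = 0.5 + 0.125 + 0.0625 + 0.015625
    = 45/64 = 0.703125
Since 0.703125 <= 1, Kraft's inequality IS satisfied.
A prefix code with these lengths CAN exist.

Kraft sum = 0.703125. Satisfied.


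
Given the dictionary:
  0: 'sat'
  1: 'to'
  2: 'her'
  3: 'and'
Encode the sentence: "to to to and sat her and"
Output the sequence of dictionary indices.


Look up each word in the dictionary:
  'to' -> 1
  'to' -> 1
  'to' -> 1
  'and' -> 3
  'sat' -> 0
  'her' -> 2
  'and' -> 3

Encoded: [1, 1, 1, 3, 0, 2, 3]


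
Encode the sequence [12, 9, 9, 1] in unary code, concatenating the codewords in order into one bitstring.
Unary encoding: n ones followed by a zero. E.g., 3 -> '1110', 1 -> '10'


Encode each number as n ones followed by a terminating 0:
  12 -> 1111111111110 (13 bits)
  9 -> 1111111110 (10 bits)
  9 -> 1111111110 (10 bits)
  1 -> 10 (2 bits)
Total length = 13 + 10 + 10 + 2 = 35 bits.

Unary([12, 9, 9, 1]) = 11111111111101111111110111111111010 (35 bits)


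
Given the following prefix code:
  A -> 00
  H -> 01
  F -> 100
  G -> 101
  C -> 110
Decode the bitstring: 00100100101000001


Decoding step by step:
Bits 00 -> A
Bits 100 -> F
Bits 100 -> F
Bits 101 -> G
Bits 00 -> A
Bits 00 -> A
Bits 01 -> H


Decoded message: AFFGAAH


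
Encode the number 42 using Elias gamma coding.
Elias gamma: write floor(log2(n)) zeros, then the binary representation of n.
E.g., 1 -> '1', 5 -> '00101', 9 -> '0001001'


num_bits = floor(log2(42)) + 1 = 6
leading_zeros = num_bits - 1 = 5
binary(42) = 101010

Elias gamma(42) = '00000' + '101010' = 00000101010 (11 bits)


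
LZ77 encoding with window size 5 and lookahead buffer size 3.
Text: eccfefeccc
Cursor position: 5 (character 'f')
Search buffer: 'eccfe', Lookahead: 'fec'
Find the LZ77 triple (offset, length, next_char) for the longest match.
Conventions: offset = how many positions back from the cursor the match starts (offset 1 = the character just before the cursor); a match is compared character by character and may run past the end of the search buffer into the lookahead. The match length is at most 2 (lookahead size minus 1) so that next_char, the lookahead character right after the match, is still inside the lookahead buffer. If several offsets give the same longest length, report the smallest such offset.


Try each offset into the search buffer:
  offset=1 (pos 4, char 'e'): match length 0
  offset=2 (pos 3, char 'f'): match length 2
  offset=3 (pos 2, char 'c'): match length 0
  offset=4 (pos 1, char 'c'): match length 0
  offset=5 (pos 0, char 'e'): match length 0
Longest match has length 2 at offset 2.
next_char = character at position 5 + 2 = 7 -> 'c'

Best match: offset=2, length=2 (matching 'fe' starting at position 3)
LZ77 triple: (2, 2, 'c')


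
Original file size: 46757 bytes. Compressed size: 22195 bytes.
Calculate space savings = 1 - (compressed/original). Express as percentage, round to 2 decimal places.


ratio = compressed/original = 22195/46757 = 0.474688
savings = 1 - ratio = 1 - 0.474688 = 0.525312
as a percentage: 0.525312 * 100 = 52.53%

Space savings = 1 - 22195/46757 = 52.53%


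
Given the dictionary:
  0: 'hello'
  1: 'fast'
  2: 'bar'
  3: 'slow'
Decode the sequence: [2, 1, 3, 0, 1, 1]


Look up each index in the dictionary:
  2 -> 'bar'
  1 -> 'fast'
  3 -> 'slow'
  0 -> 'hello'
  1 -> 'fast'
  1 -> 'fast'

Decoded: "bar fast slow hello fast fast"


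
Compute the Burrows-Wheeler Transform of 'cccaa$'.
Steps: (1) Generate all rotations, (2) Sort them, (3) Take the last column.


Rotations (sorted):
  0: $cccaa -> last char: a
  1: a$ccca -> last char: a
  2: aa$ccc -> last char: c
  3: caa$cc -> last char: c
  4: ccaa$c -> last char: c
  5: cccaa$ -> last char: $


BWT = aaccc$


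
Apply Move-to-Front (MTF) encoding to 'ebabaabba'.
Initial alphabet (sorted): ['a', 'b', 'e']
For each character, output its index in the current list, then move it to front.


MTF encoding:
'e': index 2 in ['a', 'b', 'e'] -> ['e', 'a', 'b']
'b': index 2 in ['e', 'a', 'b'] -> ['b', 'e', 'a']
'a': index 2 in ['b', 'e', 'a'] -> ['a', 'b', 'e']
'b': index 1 in ['a', 'b', 'e'] -> ['b', 'a', 'e']
'a': index 1 in ['b', 'a', 'e'] -> ['a', 'b', 'e']
'a': index 0 in ['a', 'b', 'e'] -> ['a', 'b', 'e']
'b': index 1 in ['a', 'b', 'e'] -> ['b', 'a', 'e']
'b': index 0 in ['b', 'a', 'e'] -> ['b', 'a', 'e']
'a': index 1 in ['b', 'a', 'e'] -> ['a', 'b', 'e']


Output: [2, 2, 2, 1, 1, 0, 1, 0, 1]


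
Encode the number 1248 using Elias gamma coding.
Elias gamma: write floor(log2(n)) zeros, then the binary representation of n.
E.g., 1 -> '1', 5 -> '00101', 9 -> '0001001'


num_bits = floor(log2(1248)) + 1 = 11
leading_zeros = num_bits - 1 = 10
binary(1248) = 10011100000

Elias gamma(1248) = '0000000000' + '10011100000' = 000000000010011100000 (21 bits)


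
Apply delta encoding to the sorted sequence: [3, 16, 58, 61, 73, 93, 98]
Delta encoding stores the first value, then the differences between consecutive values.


First value: 3
Deltas:
  16 - 3 = 13
  58 - 16 = 42
  61 - 58 = 3
  73 - 61 = 12
  93 - 73 = 20
  98 - 93 = 5


Delta encoded: [3, 13, 42, 3, 12, 20, 5]


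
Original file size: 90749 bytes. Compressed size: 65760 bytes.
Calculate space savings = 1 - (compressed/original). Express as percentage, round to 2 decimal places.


ratio = compressed/original = 65760/90749 = 0.724636
savings = 1 - ratio = 1 - 0.724636 = 0.275364
as a percentage: 0.275364 * 100 = 27.54%

Space savings = 1 - 65760/90749 = 27.54%


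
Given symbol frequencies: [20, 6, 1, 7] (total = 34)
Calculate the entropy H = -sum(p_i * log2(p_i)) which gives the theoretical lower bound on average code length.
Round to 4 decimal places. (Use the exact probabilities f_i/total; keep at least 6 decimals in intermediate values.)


Per-symbol terms -p_i * log2(p_i) with p_i = f_i/34:
  p = 20/34 = 0.588235: log2(p) = -0.765535, -p*log2(p) = 0.450315
  p = 6/34 = 0.176471: log2(p) = -2.502500, -p*log2(p) = 0.441618
  p = 1/34 = 0.029412: log2(p) = -5.087463, -p*log2(p) = 0.149631
  p = 7/34 = 0.205882: log2(p) = -2.280108, -p*log2(p) = 0.469434
H = 0.450315 + 0.441618 + 0.149631 + 0.469434 = 1.510998

H = 1.511 bits/symbol


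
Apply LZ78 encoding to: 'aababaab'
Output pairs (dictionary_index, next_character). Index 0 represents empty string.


LZ78 encoding steps:
Dictionary: {0: ''}
Step 1: w='' (idx 0), next='a' -> output (0, 'a'), add 'a' as idx 1
Step 2: w='a' (idx 1), next='b' -> output (1, 'b'), add 'ab' as idx 2
Step 3: w='ab' (idx 2), next='a' -> output (2, 'a'), add 'aba' as idx 3
Step 4: w='ab' (idx 2), end of input -> output (2, '')


Encoded: [(0, 'a'), (1, 'b'), (2, 'a'), (2, '')]


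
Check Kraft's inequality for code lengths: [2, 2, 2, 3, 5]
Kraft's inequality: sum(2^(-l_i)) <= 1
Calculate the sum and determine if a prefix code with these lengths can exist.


Sum = 2^(-2) + 2^(-2) + 2^(-2) + 2^(-3) + 2^(-5)
    = 0.25 + 0.25 + 0.25 + 0.125 + 0.03125
    = 29/32 = 0.90625
Since 0.90625 <= 1, Kraft's inequality IS satisfied.
A prefix code with these lengths CAN exist.

Kraft sum = 0.90625. Satisfied.


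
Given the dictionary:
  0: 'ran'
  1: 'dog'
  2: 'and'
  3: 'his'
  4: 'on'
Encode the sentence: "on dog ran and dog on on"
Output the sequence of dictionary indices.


Look up each word in the dictionary:
  'on' -> 4
  'dog' -> 1
  'ran' -> 0
  'and' -> 2
  'dog' -> 1
  'on' -> 4
  'on' -> 4

Encoded: [4, 1, 0, 2, 1, 4, 4]


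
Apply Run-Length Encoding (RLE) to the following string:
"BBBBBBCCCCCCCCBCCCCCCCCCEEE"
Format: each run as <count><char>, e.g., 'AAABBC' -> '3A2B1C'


Scanning runs left to right:
  i=0: run of 'B' x 6 -> '6B'
  i=6: run of 'C' x 8 -> '8C'
  i=14: run of 'B' x 1 -> '1B'
  i=15: run of 'C' x 9 -> '9C'
  i=24: run of 'E' x 3 -> '3E'

RLE = 6B8C1B9C3E
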